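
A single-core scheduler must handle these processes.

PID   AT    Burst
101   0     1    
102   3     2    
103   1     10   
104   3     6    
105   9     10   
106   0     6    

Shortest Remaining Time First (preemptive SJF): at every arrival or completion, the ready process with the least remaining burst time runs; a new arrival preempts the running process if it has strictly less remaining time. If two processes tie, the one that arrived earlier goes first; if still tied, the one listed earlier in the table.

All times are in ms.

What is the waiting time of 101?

Schedule: | 101 0-1 | 106 1-3 | 102 3-5 | 106 5-9 | 104 9-15 | 103 15-25 | 105 25-35 |
Completion: 101=1  102=5  103=25  104=15  105=35  106=9
Turnaround (C−A): 101=1  102=2  103=24  104=12  105=26  106=9
Waiting(101) = turnaround − burst = 1 − 1 = 0

0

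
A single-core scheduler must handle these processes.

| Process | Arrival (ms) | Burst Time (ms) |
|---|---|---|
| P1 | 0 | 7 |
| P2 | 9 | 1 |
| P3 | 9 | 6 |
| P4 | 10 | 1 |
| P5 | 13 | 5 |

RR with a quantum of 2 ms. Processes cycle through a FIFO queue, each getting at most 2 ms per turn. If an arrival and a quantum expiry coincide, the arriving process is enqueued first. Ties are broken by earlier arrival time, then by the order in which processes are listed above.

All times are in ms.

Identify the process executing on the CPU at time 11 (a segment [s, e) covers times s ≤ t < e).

Schedule: | P1 0-7 | idle 7-9 | P2 9-10 | P3 10-12 | P4 12-13 | P3 13-15 | P5 15-17 | P3 17-19 | P5 19-22 |
Completion: P1=7  P2=10  P3=19  P4=13  P5=22

P3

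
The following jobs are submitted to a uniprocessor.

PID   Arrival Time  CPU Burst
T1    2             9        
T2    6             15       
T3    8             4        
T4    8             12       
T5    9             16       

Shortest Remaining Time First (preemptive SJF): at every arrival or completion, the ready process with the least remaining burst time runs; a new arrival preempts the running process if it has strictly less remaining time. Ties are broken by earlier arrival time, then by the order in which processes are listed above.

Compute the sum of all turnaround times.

Schedule: | idle 0-2 | T1 2-11 | T3 11-15 | T4 15-27 | T2 27-42 | T5 42-58 |
Completion: T1=11  T2=42  T3=15  T4=27  T5=58
Turnaround (C−A): T1=9  T2=36  T3=7  T4=19  T5=49
Turnaround = completion − arrival: T1=9, T2=36, T3=7, T4=19, T5=49
Total turnaround = 9 + 36 + 7 + 19 + 49 = 120

120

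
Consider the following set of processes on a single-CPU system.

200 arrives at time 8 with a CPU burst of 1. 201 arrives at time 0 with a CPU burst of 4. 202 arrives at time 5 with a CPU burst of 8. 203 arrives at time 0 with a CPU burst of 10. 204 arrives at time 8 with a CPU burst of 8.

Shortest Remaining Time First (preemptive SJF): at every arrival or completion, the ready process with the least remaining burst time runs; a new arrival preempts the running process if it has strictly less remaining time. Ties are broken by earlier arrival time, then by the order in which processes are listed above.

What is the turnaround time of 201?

Schedule: | 201 0-4 | 203 4-5 | 202 5-8 | 200 8-9 | 202 9-14 | 204 14-22 | 203 22-31 |
Completion: 200=9  201=4  202=14  203=31  204=22
Turnaround (C−A): 200=1  201=4  202=9  203=31  204=14
Turnaround(201) = completion − arrival = 4 − 0 = 4

4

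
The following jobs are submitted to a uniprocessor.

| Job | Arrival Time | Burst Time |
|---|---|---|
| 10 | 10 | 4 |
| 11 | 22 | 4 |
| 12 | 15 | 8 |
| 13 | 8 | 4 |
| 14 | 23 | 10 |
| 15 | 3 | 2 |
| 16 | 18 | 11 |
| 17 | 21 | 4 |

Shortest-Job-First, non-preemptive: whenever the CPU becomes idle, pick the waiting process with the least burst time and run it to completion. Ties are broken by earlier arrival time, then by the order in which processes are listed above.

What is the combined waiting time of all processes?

45

Gantt: | idle 0-3 | 15 3-5 | idle 5-8 | 13 8-12 | 10 12-16 | 12 16-24 | 17 24-28 | 11 28-32 | 14 32-42 | 16 42-53 |
Completion: 10=16  11=32  12=24  13=12  14=42  15=5  16=53  17=28
Turnaround (C−A): 10=6  11=10  12=9  13=4  14=19  15=2  16=35  17=7
Waiting = turnaround − burst: 10=2, 11=6, 12=1, 13=0, 14=9, 15=0, 16=24, 17=3
Total waiting = 2 + 6 + 1 + 0 + 9 + 0 + 24 + 3 = 45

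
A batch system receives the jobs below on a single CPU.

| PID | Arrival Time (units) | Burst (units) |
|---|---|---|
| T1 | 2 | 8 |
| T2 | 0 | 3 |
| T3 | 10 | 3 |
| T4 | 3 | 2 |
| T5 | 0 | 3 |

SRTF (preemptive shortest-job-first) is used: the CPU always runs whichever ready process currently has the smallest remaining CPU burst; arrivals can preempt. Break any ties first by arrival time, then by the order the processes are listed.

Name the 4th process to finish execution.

Schedule: | T2 0-3 | T4 3-5 | T5 5-8 | T1 8-10 | T3 10-13 | T1 13-19 |
Completion: T1=19  T2=3  T3=13  T4=5  T5=8
Finish order: T2 → T4 → T5 → T3 → T1

T3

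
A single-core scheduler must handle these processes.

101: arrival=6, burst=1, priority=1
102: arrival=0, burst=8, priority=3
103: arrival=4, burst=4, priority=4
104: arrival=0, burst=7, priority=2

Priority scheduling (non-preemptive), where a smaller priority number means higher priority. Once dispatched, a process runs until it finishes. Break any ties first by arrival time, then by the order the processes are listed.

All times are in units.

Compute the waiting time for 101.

Timeline: | 104 0-7 | 101 7-8 | 102 8-16 | 103 16-20 |
Completion: 101=8  102=16  103=20  104=7
Turnaround (C−A): 101=2  102=16  103=16  104=7
Waiting(101) = turnaround − burst = 2 − 1 = 1

1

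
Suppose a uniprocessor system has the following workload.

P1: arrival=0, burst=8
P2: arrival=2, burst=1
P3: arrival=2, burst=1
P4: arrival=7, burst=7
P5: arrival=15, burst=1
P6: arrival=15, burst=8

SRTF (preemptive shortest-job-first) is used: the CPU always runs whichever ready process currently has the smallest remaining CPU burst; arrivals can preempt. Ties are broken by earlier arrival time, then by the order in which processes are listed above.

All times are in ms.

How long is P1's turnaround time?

10

Schedule: | P1 0-2 | P2 2-3 | P3 3-4 | P1 4-10 | P4 10-15 | P5 15-16 | P4 16-18 | P6 18-26 |
Completion: P1=10  P2=3  P3=4  P4=18  P5=16  P6=26
Turnaround(P1) = completion − arrival = 10 − 0 = 10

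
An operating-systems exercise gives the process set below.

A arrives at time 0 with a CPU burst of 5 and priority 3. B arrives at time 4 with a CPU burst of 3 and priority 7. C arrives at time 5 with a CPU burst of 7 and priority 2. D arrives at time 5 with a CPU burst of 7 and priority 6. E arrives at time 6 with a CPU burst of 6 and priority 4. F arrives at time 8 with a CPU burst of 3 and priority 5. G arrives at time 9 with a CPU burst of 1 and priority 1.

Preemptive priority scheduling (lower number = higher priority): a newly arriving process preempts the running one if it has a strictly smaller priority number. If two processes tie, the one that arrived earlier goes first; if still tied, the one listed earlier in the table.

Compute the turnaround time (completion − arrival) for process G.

Gantt: | A 0-5 | C 5-9 | G 9-10 | C 10-13 | E 13-19 | F 19-22 | D 22-29 | B 29-32 |
Completion: A=5  B=32  C=13  D=29  E=19  F=22  G=10
Turnaround (C−A): A=5  B=28  C=8  D=24  E=13  F=14  G=1
Turnaround(G) = completion − arrival = 10 − 9 = 1

1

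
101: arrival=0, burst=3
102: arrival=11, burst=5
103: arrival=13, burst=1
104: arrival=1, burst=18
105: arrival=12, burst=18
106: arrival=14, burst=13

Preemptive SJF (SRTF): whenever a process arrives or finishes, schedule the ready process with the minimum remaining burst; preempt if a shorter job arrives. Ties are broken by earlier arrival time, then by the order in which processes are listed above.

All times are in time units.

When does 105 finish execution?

58

Schedule: | 101 0-3 | 104 3-11 | 102 11-13 | 103 13-14 | 102 14-17 | 104 17-27 | 106 27-40 | 105 40-58 |
Completion: 101=3  102=17  103=14  104=27  105=58  106=40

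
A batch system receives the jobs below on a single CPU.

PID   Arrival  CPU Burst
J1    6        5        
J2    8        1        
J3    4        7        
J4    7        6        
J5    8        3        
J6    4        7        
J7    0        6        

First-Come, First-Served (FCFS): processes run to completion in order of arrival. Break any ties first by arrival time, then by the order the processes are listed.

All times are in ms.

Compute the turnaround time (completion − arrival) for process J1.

19

Timeline: | J7 0-6 | J3 6-13 | J6 13-20 | J1 20-25 | J4 25-31 | J2 31-32 | J5 32-35 |
Completion: J1=25  J2=32  J3=13  J4=31  J5=35  J6=20  J7=6
Turnaround(J1) = completion − arrival = 25 − 6 = 19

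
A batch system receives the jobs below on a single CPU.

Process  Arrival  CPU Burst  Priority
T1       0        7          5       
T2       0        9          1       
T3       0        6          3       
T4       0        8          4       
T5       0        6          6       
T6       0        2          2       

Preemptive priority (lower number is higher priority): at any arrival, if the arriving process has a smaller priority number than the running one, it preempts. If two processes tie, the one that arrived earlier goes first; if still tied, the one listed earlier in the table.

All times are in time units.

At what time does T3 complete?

Gantt: | T2 0-9 | T6 9-11 | T3 11-17 | T4 17-25 | T1 25-32 | T5 32-38 |
Completion: T1=32  T2=9  T3=17  T4=25  T5=38  T6=11
Turnaround (C−A): T1=32  T2=9  T3=17  T4=25  T5=38  T6=11

17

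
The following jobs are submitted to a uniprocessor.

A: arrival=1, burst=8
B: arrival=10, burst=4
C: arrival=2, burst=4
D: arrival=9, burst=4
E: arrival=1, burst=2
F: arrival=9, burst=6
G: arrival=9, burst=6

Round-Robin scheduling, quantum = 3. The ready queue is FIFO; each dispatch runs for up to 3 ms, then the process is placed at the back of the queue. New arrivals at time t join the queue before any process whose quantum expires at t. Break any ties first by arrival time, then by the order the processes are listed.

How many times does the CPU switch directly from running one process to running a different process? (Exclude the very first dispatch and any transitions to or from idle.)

13

Timeline: | idle 0-1 | A 1-4 | E 4-6 | C 6-9 | A 9-12 | D 12-15 | F 15-18 | G 18-21 | C 21-22 | B 22-25 | A 25-27 | D 27-28 | F 28-31 | G 31-34 | B 34-35 |
Completion: A=27  B=35  C=22  D=28  E=6  F=31  G=34
Turnaround (C−A): A=26  B=25  C=20  D=19  E=5  F=22  G=25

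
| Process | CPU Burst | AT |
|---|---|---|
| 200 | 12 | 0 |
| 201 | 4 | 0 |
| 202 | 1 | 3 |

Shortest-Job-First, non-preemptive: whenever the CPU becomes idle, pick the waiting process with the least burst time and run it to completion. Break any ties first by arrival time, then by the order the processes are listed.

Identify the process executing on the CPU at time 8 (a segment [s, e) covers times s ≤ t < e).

Gantt: | 201 0-4 | 202 4-5 | 200 5-17 |
Completion: 200=17  201=4  202=5
Turnaround (C−A): 200=17  201=4  202=2

200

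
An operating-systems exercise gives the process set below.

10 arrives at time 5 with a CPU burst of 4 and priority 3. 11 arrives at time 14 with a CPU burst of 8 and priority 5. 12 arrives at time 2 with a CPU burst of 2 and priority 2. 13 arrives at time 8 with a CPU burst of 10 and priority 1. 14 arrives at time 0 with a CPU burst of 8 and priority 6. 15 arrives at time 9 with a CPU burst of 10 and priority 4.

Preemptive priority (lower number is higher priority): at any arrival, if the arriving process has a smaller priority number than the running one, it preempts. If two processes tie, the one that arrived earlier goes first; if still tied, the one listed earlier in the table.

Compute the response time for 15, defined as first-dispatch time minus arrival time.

Schedule: | 14 0-2 | 12 2-4 | 14 4-5 | 10 5-8 | 13 8-18 | 10 18-19 | 15 19-29 | 11 29-37 | 14 37-42 |
Completion: 10=19  11=37  12=4  13=18  14=42  15=29
Turnaround (C−A): 10=14  11=23  12=2  13=10  14=42  15=20
Response(15) = first start − arrival = 19 − 9 = 10

10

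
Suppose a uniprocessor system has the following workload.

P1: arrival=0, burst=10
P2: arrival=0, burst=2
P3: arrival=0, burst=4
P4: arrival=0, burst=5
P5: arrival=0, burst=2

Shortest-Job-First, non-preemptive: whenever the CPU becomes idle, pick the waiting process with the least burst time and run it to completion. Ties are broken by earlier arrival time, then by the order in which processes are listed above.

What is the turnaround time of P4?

13

Gantt: | P2 0-2 | P5 2-4 | P3 4-8 | P4 8-13 | P1 13-23 |
Completion: P1=23  P2=2  P3=8  P4=13  P5=4
Turnaround(P4) = completion − arrival = 13 − 0 = 13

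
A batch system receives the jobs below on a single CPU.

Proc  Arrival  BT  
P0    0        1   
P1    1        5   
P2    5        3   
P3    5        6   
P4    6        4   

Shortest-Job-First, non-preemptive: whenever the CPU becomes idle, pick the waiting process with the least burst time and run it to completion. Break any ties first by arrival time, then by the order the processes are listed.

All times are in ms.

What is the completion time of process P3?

19

Schedule: | P0 0-1 | P1 1-6 | P2 6-9 | P4 9-13 | P3 13-19 |
Completion: P0=1  P1=6  P2=9  P3=19  P4=13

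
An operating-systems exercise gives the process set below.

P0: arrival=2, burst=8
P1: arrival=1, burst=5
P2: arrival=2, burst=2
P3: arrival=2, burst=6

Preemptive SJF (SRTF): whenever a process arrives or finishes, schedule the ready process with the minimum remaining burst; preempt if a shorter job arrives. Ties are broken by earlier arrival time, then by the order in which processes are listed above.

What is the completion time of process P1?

Gantt: | idle 0-1 | P1 1-2 | P2 2-4 | P1 4-8 | P3 8-14 | P0 14-22 |
Completion: P0=22  P1=8  P2=4  P3=14
Turnaround (C−A): P0=20  P1=7  P2=2  P3=12

8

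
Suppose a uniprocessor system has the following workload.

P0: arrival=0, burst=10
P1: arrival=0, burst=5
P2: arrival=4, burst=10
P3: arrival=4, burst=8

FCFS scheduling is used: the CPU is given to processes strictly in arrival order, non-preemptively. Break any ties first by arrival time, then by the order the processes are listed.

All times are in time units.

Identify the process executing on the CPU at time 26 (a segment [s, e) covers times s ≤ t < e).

P3

Timeline: | P0 0-10 | P1 10-15 | P2 15-25 | P3 25-33 |
Completion: P0=10  P1=15  P2=25  P3=33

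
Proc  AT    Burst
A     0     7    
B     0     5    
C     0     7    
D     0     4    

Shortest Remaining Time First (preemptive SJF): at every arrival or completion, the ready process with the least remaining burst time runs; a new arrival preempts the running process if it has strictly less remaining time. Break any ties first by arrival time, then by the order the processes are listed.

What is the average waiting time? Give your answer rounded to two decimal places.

Timeline: | D 0-4 | B 4-9 | A 9-16 | C 16-23 |
Completion: A=16  B=9  C=23  D=4
Waiting times: A=9, B=4, C=16, D=0
Average waiting = (9+4+16+0) / 4 = 29/4 = 7.25

7.25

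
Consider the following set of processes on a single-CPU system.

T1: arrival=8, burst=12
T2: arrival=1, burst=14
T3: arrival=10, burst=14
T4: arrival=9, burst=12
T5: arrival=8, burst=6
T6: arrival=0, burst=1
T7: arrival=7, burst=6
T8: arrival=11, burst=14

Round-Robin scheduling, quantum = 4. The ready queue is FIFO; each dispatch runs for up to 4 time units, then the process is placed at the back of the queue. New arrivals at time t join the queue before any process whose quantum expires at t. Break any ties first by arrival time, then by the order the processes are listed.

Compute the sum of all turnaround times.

Gantt: | T6 0-1 | T2 1-9 | T7 9-13 | T1 13-17 | T5 17-21 | T4 21-25 | T2 25-29 | T3 29-33 | T8 33-37 | T7 37-39 | T1 39-43 | T5 43-45 | T4 45-49 | T2 49-51 | T3 51-55 | T8 55-59 | T1 59-63 | T4 63-67 | T3 67-71 | T8 71-75 | T3 75-77 | T8 77-79 |
Completion: T1=63  T2=51  T3=77  T4=67  T5=45  T6=1  T7=39  T8=79
Turnaround = completion − arrival: T1=55, T2=50, T3=67, T4=58, T5=37, T6=1, T7=32, T8=68
Total turnaround = 55 + 50 + 67 + 58 + 37 + 1 + 32 + 68 = 368

368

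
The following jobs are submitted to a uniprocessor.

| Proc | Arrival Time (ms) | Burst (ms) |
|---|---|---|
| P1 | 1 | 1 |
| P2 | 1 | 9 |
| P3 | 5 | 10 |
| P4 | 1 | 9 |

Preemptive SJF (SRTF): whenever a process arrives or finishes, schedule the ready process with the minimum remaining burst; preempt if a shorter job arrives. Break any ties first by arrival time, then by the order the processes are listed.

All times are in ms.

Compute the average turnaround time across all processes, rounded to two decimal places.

Schedule: | idle 0-1 | P1 1-2 | P2 2-11 | P4 11-20 | P3 20-30 |
Completion: P1=2  P2=11  P3=30  P4=20
Turnaround (C−A): P1=1  P2=10  P3=25  P4=19
Turnaround times: P1=1, P2=10, P3=25, P4=19
Average turnaround = (1+10+25+19) / 4 = 55/4 = 13.75

13.75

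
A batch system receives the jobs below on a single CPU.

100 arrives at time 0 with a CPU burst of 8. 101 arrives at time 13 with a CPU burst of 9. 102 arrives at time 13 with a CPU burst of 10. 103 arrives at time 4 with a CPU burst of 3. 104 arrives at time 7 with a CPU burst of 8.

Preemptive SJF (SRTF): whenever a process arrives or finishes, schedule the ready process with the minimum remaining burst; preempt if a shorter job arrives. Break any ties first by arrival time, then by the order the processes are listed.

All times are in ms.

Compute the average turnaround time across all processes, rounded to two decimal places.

13.20

Gantt: | 100 0-4 | 103 4-7 | 100 7-11 | 104 11-19 | 101 19-28 | 102 28-38 |
Completion: 100=11  101=28  102=38  103=7  104=19
Turnaround (C−A): 100=11  101=15  102=25  103=3  104=12
Turnaround times: 100=11, 101=15, 102=25, 103=3, 104=12
Average turnaround = (11+15+25+3+12) / 5 = 66/5 = 13.20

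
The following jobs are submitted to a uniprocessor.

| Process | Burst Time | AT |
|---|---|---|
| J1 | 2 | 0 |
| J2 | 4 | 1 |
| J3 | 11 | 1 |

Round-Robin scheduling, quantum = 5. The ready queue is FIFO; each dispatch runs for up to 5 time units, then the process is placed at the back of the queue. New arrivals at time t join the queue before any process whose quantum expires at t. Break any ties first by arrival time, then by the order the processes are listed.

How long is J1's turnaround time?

Timeline: | J1 0-2 | J2 2-6 | J3 6-17 |
Completion: J1=2  J2=6  J3=17
Turnaround (C−A): J1=2  J2=5  J3=16
Turnaround(J1) = completion − arrival = 2 − 0 = 2

2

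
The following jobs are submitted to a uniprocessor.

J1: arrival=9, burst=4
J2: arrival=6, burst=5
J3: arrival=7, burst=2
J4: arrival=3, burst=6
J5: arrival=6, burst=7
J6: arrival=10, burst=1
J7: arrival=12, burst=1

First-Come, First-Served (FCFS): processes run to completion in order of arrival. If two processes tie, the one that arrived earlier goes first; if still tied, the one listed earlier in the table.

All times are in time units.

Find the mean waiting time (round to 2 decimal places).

Timeline: | idle 0-3 | J4 3-9 | J2 9-14 | J5 14-21 | J3 21-23 | J1 23-27 | J6 27-28 | J7 28-29 |
Completion: J1=27  J2=14  J3=23  J4=9  J5=21  J6=28  J7=29
Turnaround (C−A): J1=18  J2=8  J3=16  J4=6  J5=15  J6=18  J7=17
Waiting times: J1=14, J2=3, J3=14, J4=0, J5=8, J6=17, J7=16
Average waiting = (14+3+14+0+8+17+16) / 7 = 72/7 = 10.29

10.29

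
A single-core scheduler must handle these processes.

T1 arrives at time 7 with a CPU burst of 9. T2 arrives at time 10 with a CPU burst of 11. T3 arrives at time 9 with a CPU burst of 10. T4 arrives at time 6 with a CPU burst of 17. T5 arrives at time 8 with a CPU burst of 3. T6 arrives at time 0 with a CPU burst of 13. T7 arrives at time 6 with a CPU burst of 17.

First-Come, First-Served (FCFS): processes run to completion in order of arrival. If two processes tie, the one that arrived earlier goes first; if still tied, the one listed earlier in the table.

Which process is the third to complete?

T7

Schedule: | T6 0-13 | T4 13-30 | T7 30-47 | T1 47-56 | T5 56-59 | T3 59-69 | T2 69-80 |
Completion: T1=56  T2=80  T3=69  T4=30  T5=59  T6=13  T7=47
Turnaround (C−A): T1=49  T2=70  T3=60  T4=24  T5=51  T6=13  T7=41
Finish order: T6 → T4 → T7 → T1 → T5 → T3 → T2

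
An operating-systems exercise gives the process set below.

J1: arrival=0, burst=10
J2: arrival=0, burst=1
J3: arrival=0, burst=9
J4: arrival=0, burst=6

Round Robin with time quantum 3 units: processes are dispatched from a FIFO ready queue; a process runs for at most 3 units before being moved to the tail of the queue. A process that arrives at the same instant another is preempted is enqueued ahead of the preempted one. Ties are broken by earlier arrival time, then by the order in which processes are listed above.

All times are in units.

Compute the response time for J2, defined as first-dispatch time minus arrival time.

3

Timeline: | J1 0-3 | J2 3-4 | J3 4-7 | J4 7-10 | J1 10-13 | J3 13-16 | J4 16-19 | J1 19-22 | J3 22-25 | J1 25-26 |
Completion: J1=26  J2=4  J3=25  J4=19
Turnaround (C−A): J1=26  J2=4  J3=25  J4=19
Response(J2) = first start − arrival = 3 − 0 = 3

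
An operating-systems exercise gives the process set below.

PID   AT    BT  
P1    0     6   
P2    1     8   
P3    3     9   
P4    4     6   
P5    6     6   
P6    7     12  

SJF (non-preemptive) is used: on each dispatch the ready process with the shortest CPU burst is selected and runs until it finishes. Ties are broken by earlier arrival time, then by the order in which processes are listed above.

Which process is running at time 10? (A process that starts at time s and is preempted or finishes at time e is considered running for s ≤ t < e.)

Timeline: | P1 0-6 | P4 6-12 | P5 12-18 | P2 18-26 | P3 26-35 | P6 35-47 |
Completion: P1=6  P2=26  P3=35  P4=12  P5=18  P6=47

P4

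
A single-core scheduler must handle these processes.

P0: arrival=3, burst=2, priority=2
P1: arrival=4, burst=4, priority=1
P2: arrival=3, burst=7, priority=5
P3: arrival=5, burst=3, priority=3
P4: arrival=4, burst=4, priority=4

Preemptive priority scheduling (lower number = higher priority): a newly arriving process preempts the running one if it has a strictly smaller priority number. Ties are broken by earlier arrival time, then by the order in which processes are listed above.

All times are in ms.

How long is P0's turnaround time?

6

Timeline: | idle 0-3 | P0 3-4 | P1 4-8 | P0 8-9 | P3 9-12 | P4 12-16 | P2 16-23 |
Completion: P0=9  P1=8  P2=23  P3=12  P4=16
Turnaround(P0) = completion − arrival = 9 − 3 = 6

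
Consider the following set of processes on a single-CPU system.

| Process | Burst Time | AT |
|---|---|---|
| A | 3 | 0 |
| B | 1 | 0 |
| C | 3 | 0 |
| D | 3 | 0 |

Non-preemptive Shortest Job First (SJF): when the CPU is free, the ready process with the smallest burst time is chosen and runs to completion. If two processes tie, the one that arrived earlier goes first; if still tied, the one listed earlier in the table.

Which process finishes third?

Gantt: | B 0-1 | A 1-4 | C 4-7 | D 7-10 |
Completion: A=4  B=1  C=7  D=10
Turnaround (C−A): A=4  B=1  C=7  D=10
Finish order: B → A → C → D

C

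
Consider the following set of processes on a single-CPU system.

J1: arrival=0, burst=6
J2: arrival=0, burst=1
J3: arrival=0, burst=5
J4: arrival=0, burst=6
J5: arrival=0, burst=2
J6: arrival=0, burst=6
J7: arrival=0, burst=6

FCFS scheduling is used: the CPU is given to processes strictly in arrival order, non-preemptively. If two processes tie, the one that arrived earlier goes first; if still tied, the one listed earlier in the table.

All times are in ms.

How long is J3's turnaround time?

12

Timeline: | J1 0-6 | J2 6-7 | J3 7-12 | J4 12-18 | J5 18-20 | J6 20-26 | J7 26-32 |
Completion: J1=6  J2=7  J3=12  J4=18  J5=20  J6=26  J7=32
Turnaround (C−A): J1=6  J2=7  J3=12  J4=18  J5=20  J6=26  J7=32
Turnaround(J3) = completion − arrival = 12 − 0 = 12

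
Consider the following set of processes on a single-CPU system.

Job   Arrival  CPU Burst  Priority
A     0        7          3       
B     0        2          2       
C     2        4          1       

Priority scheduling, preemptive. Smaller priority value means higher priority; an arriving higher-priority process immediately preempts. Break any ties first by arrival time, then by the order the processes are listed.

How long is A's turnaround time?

Gantt: | B 0-2 | C 2-6 | A 6-13 |
Completion: A=13  B=2  C=6
Turnaround (C−A): A=13  B=2  C=4
Turnaround(A) = completion − arrival = 13 − 0 = 13

13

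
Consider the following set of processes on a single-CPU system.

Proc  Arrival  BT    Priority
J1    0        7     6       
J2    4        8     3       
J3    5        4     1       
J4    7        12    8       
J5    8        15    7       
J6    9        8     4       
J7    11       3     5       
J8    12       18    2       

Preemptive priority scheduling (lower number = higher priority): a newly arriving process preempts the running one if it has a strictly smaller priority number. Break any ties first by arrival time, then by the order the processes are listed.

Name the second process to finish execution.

J8

Schedule: | J1 0-4 | J2 4-5 | J3 5-9 | J2 9-12 | J8 12-30 | J2 30-34 | J6 34-42 | J7 42-45 | J1 45-48 | J5 48-63 | J4 63-75 |
Completion: J1=48  J2=34  J3=9  J4=75  J5=63  J6=42  J7=45  J8=30
Finish order: J3 → J8 → J2 → J6 → J7 → J1 → J5 → J4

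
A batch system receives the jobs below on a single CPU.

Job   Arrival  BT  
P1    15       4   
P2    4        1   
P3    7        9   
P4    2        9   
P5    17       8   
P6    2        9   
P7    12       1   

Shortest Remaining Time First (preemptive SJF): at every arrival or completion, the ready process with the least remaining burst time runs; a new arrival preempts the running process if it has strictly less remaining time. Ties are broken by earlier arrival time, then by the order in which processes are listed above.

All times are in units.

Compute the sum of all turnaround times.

93

Schedule: | idle 0-2 | P4 2-4 | P2 4-5 | P4 5-12 | P7 12-13 | P6 13-15 | P1 15-19 | P6 19-26 | P5 26-34 | P3 34-43 |
Completion: P1=19  P2=5  P3=43  P4=12  P5=34  P6=26  P7=13
Turnaround (C−A): P1=4  P2=1  P3=36  P4=10  P5=17  P6=24  P7=1
Turnaround = completion − arrival: P1=4, P2=1, P3=36, P4=10, P5=17, P6=24, P7=1
Total turnaround = 4 + 1 + 36 + 10 + 17 + 24 + 1 = 93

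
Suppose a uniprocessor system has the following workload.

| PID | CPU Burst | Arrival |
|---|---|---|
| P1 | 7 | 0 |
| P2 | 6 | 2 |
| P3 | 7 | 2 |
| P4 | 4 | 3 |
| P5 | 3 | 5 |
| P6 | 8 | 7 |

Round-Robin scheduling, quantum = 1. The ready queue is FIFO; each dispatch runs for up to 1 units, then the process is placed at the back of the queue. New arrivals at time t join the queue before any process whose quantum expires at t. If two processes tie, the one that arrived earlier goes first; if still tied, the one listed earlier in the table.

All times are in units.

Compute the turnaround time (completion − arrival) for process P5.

Gantt: | P1 0-2 | P2 2-3 | P3 3-4 | P1 4-5 | P4 5-6 | P2 6-7 | P3 7-8 | P5 8-9 | P1 9-10 | P4 10-11 | P6 11-12 | P2 12-13 | P3 13-14 | P5 14-15 | P1 15-16 | P4 16-17 | P6 17-18 | P2 18-19 | P3 19-20 | P5 20-21 | P1 21-22 | P4 22-23 | P6 23-24 | P2 24-25 | P3 25-26 | P1 26-27 | P6 27-28 | P2 28-29 | P3 29-30 | P6 30-31 | P3 31-32 | P6 32-35 |
Completion: P1=27  P2=29  P3=32  P4=23  P5=21  P6=35
Turnaround (C−A): P1=27  P2=27  P3=30  P4=20  P5=16  P6=28
Turnaround(P5) = completion − arrival = 21 − 5 = 16

16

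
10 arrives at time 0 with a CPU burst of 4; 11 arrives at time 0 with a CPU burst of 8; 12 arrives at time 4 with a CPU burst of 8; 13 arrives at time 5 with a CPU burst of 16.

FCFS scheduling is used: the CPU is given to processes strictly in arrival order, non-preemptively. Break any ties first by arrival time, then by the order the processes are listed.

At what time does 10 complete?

4

Schedule: | 10 0-4 | 11 4-12 | 12 12-20 | 13 20-36 |
Completion: 10=4  11=12  12=20  13=36
Turnaround (C−A): 10=4  11=12  12=16  13=31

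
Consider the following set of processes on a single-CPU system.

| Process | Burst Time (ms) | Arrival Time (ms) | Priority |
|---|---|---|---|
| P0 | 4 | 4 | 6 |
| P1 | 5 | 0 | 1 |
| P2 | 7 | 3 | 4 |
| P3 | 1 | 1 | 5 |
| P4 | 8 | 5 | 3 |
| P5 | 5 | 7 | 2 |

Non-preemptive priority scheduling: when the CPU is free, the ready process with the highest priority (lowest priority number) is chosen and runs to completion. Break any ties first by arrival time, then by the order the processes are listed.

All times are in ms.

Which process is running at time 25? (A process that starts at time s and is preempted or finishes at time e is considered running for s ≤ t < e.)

P3

Gantt: | P1 0-5 | P4 5-13 | P5 13-18 | P2 18-25 | P3 25-26 | P0 26-30 |
Completion: P0=30  P1=5  P2=25  P3=26  P4=13  P5=18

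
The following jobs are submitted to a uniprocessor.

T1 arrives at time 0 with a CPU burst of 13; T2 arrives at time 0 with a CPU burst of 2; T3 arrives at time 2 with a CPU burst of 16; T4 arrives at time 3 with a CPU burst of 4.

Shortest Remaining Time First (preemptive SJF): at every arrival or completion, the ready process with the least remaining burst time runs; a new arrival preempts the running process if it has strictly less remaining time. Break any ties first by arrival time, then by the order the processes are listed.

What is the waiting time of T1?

6

Schedule: | T2 0-2 | T1 2-3 | T4 3-7 | T1 7-19 | T3 19-35 |
Completion: T1=19  T2=2  T3=35  T4=7
Waiting(T1) = turnaround − burst = 19 − 13 = 6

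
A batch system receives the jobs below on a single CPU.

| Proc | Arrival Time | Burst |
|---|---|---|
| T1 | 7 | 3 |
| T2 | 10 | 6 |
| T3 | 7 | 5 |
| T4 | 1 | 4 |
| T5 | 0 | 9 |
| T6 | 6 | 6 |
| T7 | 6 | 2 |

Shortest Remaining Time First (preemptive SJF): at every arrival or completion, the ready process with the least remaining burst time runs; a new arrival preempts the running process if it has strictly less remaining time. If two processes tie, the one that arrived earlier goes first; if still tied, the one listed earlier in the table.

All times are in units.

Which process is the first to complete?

Schedule: | T5 0-1 | T4 1-5 | T5 5-6 | T7 6-8 | T1 8-11 | T3 11-16 | T6 16-22 | T2 22-28 | T5 28-35 |
Completion: T1=11  T2=28  T3=16  T4=5  T5=35  T6=22  T7=8
Turnaround (C−A): T1=4  T2=18  T3=9  T4=4  T5=35  T6=16  T7=2
Finish order: T4 → T7 → T1 → T3 → T6 → T2 → T5

T4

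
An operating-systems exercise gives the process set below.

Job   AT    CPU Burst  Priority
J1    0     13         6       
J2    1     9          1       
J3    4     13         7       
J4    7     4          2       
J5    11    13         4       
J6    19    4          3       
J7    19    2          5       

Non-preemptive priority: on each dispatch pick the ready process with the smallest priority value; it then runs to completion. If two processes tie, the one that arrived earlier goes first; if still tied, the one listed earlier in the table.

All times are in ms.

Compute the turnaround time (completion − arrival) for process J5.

Timeline: | J1 0-13 | J2 13-22 | J4 22-26 | J6 26-30 | J5 30-43 | J7 43-45 | J3 45-58 |
Completion: J1=13  J2=22  J3=58  J4=26  J5=43  J6=30  J7=45
Turnaround(J5) = completion − arrival = 43 − 11 = 32

32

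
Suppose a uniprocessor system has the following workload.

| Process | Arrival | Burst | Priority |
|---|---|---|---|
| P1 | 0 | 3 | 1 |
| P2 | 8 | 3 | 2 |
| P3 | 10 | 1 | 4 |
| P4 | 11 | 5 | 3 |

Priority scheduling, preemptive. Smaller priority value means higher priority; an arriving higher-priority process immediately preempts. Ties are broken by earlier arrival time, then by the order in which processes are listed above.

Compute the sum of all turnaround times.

Schedule: | P1 0-3 | idle 3-8 | P2 8-11 | P4 11-16 | P3 16-17 |
Completion: P1=3  P2=11  P3=17  P4=16
Turnaround (C−A): P1=3  P2=3  P3=7  P4=5
Turnaround = completion − arrival: P1=3, P2=3, P3=7, P4=5
Total turnaround = 3 + 3 + 7 + 5 = 18

18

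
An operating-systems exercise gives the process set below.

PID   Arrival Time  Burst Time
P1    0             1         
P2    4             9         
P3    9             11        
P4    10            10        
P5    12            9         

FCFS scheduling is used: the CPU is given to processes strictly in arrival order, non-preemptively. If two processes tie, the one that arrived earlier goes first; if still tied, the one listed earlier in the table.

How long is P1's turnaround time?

1

Schedule: | P1 0-1 | idle 1-4 | P2 4-13 | P3 13-24 | P4 24-34 | P5 34-43 |
Completion: P1=1  P2=13  P3=24  P4=34  P5=43
Turnaround(P1) = completion − arrival = 1 − 0 = 1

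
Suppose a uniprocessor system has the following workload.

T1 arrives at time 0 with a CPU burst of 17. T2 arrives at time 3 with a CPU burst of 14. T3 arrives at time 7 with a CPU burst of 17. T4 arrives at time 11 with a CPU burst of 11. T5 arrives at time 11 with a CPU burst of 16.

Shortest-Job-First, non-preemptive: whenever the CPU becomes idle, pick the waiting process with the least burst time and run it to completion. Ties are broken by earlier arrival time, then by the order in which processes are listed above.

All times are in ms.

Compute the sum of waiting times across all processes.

113

Timeline: | T1 0-17 | T4 17-28 | T2 28-42 | T5 42-58 | T3 58-75 |
Completion: T1=17  T2=42  T3=75  T4=28  T5=58
Turnaround (C−A): T1=17  T2=39  T3=68  T4=17  T5=47
Waiting = turnaround − burst: T1=0, T2=25, T3=51, T4=6, T5=31
Total waiting = 0 + 25 + 51 + 6 + 31 = 113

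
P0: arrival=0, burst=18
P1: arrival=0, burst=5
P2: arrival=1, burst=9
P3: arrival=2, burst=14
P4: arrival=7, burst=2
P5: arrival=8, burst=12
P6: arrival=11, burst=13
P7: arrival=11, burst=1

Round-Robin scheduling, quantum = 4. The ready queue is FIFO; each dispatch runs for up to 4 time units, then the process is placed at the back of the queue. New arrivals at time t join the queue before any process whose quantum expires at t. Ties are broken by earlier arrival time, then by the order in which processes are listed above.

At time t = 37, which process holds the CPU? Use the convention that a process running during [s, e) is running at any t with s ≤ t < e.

P3

Schedule: | P0 0-4 | P1 4-8 | P2 8-12 | P3 12-16 | P0 16-20 | P4 20-22 | P5 22-26 | P1 26-27 | P6 27-31 | P7 31-32 | P2 32-36 | P3 36-40 | P0 40-44 | P5 44-48 | P6 48-52 | P2 52-53 | P3 53-57 | P0 57-61 | P5 61-65 | P6 65-69 | P3 69-71 | P0 71-73 | P6 73-74 |
Completion: P0=73  P1=27  P2=53  P3=71  P4=22  P5=65  P6=74  P7=32
Turnaround (C−A): P0=73  P1=27  P2=52  P3=69  P4=15  P5=57  P6=63  P7=21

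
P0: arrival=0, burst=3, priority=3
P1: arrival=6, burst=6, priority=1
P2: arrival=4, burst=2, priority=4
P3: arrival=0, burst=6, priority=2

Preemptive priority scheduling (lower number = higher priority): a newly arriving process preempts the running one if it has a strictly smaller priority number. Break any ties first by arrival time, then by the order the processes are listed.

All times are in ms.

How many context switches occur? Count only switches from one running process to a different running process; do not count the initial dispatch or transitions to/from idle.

Gantt: | P3 0-6 | P1 6-12 | P0 12-15 | P2 15-17 |
Completion: P0=15  P1=12  P2=17  P3=6
Turnaround (C−A): P0=15  P1=6  P2=13  P3=6

3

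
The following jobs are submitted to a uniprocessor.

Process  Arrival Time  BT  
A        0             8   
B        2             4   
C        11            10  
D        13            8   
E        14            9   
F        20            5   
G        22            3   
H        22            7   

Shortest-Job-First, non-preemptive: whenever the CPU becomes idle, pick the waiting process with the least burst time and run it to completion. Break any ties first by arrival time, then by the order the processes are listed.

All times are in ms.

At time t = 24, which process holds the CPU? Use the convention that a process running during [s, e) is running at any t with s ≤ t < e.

Timeline: | A 0-8 | B 8-12 | C 12-22 | G 22-25 | F 25-30 | H 30-37 | D 37-45 | E 45-54 |
Completion: A=8  B=12  C=22  D=45  E=54  F=30  G=25  H=37
Turnaround (C−A): A=8  B=10  C=11  D=32  E=40  F=10  G=3  H=15

G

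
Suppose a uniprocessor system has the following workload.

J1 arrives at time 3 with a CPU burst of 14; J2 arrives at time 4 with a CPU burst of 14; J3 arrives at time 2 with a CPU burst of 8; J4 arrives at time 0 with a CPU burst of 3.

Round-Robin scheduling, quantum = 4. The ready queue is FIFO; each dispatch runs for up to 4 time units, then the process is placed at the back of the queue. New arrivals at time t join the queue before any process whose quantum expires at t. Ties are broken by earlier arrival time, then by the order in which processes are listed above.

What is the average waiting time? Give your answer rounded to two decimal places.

12.50

Gantt: | J4 0-3 | J3 3-7 | J1 7-11 | J2 11-15 | J3 15-19 | J1 19-23 | J2 23-27 | J1 27-31 | J2 31-35 | J1 35-37 | J2 37-39 |
Completion: J1=37  J2=39  J3=19  J4=3
Turnaround (C−A): J1=34  J2=35  J3=17  J4=3
Waiting times: J1=20, J2=21, J3=9, J4=0
Average waiting = (20+21+9+0) / 4 = 50/4 = 12.50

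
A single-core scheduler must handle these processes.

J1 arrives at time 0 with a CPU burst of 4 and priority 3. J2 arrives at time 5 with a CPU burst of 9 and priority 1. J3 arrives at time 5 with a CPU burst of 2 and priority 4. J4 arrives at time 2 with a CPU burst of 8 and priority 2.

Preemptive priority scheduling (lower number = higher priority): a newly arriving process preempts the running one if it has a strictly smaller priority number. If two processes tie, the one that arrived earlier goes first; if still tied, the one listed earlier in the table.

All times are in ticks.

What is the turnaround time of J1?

21

Timeline: | J1 0-2 | J4 2-5 | J2 5-14 | J4 14-19 | J1 19-21 | J3 21-23 |
Completion: J1=21  J2=14  J3=23  J4=19
Turnaround(J1) = completion − arrival = 21 − 0 = 21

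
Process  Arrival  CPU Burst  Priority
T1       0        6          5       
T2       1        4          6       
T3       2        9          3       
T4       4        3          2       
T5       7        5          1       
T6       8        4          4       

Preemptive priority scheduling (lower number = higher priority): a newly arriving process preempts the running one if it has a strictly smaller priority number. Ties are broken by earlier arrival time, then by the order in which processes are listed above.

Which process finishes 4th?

T6

Schedule: | T1 0-2 | T3 2-4 | T4 4-7 | T5 7-12 | T3 12-19 | T6 19-23 | T1 23-27 | T2 27-31 |
Completion: T1=27  T2=31  T3=19  T4=7  T5=12  T6=23
Turnaround (C−A): T1=27  T2=30  T3=17  T4=3  T5=5  T6=15
Finish order: T4 → T5 → T3 → T6 → T1 → T2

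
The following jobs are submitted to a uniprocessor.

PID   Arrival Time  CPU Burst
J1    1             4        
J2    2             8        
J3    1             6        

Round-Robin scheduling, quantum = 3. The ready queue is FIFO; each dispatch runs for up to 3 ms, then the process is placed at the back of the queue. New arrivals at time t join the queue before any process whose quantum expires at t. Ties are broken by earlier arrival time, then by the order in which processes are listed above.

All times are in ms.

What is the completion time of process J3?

Gantt: | idle 0-1 | J1 1-4 | J3 4-7 | J2 7-10 | J1 10-11 | J3 11-14 | J2 14-19 |
Completion: J1=11  J2=19  J3=14
Turnaround (C−A): J1=10  J2=17  J3=13

14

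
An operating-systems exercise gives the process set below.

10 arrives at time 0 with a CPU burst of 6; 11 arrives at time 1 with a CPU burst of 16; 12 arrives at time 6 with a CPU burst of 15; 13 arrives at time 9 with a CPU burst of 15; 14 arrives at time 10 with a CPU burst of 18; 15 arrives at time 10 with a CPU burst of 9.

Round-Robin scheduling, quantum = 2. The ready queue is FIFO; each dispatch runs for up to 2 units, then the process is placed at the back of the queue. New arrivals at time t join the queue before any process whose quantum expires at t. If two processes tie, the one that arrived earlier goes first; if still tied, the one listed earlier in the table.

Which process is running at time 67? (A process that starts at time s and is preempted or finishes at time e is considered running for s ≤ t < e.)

Timeline: | 10 0-2 | 11 2-4 | 10 4-6 | 11 6-8 | 12 8-10 | 10 10-12 | 11 12-14 | 13 14-16 | 14 16-18 | 15 18-20 | 12 20-22 | 11 22-24 | 13 24-26 | 14 26-28 | 15 28-30 | 12 30-32 | 11 32-34 | 13 34-36 | 14 36-38 | 15 38-40 | 12 40-42 | 11 42-44 | 13 44-46 | 14 46-48 | 15 48-50 | 12 50-52 | 11 52-54 | 13 54-56 | 14 56-58 | 15 58-59 | 12 59-61 | 11 61-63 | 13 63-65 | 14 65-67 | 12 67-69 | 13 69-71 | 14 71-73 | 12 73-74 | 13 74-75 | 14 75-79 |
Completion: 10=12  11=63  12=74  13=75  14=79  15=59
Turnaround (C−A): 10=12  11=62  12=68  13=66  14=69  15=49

12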